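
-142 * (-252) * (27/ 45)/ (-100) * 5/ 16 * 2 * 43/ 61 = -577017/ 6100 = -94.59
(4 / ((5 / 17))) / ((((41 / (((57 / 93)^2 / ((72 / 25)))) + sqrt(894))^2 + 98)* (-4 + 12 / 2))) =2269235924571179875 / 32122350010205514231784 -922246285978125* sqrt(894) / 2072409678077775111728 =0.00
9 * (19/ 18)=19/ 2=9.50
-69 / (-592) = 69 / 592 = 0.12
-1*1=-1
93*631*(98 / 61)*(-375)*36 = -77637609000 / 61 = -1272747688.52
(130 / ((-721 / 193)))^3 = -15794358229000 / 374805361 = -42140.16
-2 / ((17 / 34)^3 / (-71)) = 1136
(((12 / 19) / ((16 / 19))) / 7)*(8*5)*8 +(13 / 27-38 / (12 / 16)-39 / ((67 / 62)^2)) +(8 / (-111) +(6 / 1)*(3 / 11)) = -16482031213 / 345307347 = -47.73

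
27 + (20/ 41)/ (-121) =133927/ 4961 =27.00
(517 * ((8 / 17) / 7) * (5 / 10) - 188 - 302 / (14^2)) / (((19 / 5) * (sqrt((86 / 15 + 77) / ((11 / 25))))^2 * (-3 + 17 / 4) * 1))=-18930318 / 98206535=-0.19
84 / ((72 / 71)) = 497 / 6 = 82.83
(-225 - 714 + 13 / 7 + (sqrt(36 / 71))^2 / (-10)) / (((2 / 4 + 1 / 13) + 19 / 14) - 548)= 15138019 / 8820330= 1.72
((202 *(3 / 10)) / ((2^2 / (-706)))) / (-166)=106959 / 1660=64.43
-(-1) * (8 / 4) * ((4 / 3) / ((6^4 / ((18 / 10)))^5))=0.00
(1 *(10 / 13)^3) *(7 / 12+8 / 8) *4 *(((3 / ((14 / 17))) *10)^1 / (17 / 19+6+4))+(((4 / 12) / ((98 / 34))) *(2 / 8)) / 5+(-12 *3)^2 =581904189401 / 445683420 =1305.64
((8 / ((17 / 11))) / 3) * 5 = 440 / 51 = 8.63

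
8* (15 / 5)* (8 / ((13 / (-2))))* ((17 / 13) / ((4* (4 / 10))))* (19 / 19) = -4080 / 169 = -24.14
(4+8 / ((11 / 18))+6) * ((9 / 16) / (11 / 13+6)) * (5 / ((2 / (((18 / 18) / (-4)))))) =-74295 / 62656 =-1.19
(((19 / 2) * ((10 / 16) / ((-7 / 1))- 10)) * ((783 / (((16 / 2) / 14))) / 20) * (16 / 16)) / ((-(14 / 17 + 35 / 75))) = 428680755 / 84224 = 5089.77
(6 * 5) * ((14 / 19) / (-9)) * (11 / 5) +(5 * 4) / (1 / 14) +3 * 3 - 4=15937 / 57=279.60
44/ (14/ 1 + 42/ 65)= 715/ 238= 3.00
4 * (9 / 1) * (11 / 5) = 79.20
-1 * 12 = -12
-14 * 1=-14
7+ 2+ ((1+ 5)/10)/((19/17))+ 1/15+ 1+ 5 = 4447/285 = 15.60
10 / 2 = 5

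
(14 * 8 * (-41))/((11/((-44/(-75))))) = -18368/75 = -244.91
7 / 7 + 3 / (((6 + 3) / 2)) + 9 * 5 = 140 / 3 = 46.67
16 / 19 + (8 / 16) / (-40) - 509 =-772419 / 1520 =-508.17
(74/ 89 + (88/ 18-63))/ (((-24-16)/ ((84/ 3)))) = 321167/ 8010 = 40.10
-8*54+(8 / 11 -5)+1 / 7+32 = -31118 / 77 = -404.13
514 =514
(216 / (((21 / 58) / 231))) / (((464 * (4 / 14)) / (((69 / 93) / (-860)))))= -47817 / 53320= -0.90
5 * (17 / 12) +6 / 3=9.08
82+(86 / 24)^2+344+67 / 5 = 325613 / 720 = 452.24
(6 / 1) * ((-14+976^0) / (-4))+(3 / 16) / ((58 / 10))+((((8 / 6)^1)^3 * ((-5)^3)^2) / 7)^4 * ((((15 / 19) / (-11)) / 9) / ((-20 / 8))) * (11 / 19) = 928000000012524132491088589 / 641200206980592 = 1447285870948.90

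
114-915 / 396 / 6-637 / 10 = 197663 / 3960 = 49.91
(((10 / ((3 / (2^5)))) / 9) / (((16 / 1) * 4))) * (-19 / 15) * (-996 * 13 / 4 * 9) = 20501 / 3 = 6833.67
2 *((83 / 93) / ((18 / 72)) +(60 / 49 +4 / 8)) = 10.59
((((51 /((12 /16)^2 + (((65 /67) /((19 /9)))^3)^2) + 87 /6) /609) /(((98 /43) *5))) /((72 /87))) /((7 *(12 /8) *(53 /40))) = 0.00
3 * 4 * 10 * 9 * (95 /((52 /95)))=2436750 /13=187442.31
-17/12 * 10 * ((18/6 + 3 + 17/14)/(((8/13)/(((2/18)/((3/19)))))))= -2120495/18144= -116.87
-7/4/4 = -7/16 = -0.44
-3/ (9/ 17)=-17/ 3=-5.67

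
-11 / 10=-1.10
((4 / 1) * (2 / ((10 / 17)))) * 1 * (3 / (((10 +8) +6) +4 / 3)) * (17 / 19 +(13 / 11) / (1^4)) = 66402 / 19855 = 3.34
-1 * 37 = -37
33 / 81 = 11 / 27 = 0.41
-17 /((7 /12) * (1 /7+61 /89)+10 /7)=-10591 /1191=-8.89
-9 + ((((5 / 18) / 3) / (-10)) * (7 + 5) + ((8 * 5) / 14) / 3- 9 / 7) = -85 / 9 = -9.44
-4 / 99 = -0.04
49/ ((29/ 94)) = 4606/ 29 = 158.83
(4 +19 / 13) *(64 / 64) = 71 / 13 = 5.46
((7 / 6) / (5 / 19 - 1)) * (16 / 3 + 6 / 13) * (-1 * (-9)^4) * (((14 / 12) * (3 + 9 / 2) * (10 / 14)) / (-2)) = -39129075 / 208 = -188120.55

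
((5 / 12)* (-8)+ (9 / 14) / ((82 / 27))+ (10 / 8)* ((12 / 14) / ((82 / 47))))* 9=-6477 / 287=-22.57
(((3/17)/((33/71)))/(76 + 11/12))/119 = 12/289289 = 0.00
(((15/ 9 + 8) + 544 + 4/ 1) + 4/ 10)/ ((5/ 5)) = 8371/ 15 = 558.07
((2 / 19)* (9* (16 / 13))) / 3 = 96 / 247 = 0.39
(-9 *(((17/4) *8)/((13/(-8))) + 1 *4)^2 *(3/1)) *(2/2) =-1306800/169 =-7732.54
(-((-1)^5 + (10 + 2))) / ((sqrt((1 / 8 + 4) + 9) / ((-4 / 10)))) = 44 * sqrt(210) / 525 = 1.21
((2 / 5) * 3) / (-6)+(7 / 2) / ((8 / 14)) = 237 / 40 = 5.92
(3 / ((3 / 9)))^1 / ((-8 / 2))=-2.25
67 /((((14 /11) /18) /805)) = 762795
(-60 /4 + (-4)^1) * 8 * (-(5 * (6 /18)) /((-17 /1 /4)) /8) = -380 /51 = -7.45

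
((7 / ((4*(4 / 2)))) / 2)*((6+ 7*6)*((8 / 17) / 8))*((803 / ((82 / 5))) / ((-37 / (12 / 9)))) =-56210 / 25789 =-2.18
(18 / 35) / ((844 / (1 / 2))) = 9 / 29540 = 0.00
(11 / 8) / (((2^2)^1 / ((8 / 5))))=11 / 20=0.55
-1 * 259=-259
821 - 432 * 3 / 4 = 497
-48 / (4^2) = -3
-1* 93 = -93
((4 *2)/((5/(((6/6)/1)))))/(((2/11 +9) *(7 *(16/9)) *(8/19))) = 0.03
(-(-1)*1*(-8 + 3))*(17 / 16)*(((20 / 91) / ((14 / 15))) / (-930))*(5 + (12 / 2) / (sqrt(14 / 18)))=2125 / 315952 + 3825*sqrt(7) / 1105832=0.02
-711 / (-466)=711 / 466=1.53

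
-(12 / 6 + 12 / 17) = -46 / 17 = -2.71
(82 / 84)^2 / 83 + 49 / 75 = 2433421 / 3660300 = 0.66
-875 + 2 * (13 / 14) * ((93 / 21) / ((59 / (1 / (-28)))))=-70829903 / 80948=-875.00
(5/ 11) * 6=30/ 11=2.73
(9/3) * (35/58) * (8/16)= 105/116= 0.91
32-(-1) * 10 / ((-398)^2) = 2534469 / 79202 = 32.00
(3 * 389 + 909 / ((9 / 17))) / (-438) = -1442 / 219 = -6.58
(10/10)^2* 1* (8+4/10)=42/5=8.40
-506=-506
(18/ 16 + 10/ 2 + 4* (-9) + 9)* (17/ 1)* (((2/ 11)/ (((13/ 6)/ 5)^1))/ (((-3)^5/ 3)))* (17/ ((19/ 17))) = 4102355/ 146718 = 27.96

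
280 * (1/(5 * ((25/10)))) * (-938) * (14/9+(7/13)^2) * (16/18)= -2359137536/68445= -34467.64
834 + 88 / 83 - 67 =63749 / 83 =768.06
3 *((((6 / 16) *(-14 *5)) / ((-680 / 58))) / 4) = 1827 / 1088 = 1.68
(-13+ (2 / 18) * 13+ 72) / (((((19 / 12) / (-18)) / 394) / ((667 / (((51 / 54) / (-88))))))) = 319696920576 / 19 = 16826153714.53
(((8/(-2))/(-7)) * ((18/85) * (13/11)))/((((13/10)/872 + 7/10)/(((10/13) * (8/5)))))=669696/2669051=0.25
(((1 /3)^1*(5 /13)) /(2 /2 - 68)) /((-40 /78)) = 1 /268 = 0.00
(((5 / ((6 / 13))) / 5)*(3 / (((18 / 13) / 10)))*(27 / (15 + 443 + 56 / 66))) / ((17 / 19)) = 1589445 / 514828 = 3.09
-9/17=-0.53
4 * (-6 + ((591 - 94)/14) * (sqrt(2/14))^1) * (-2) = 48 - 284 * sqrt(7)/7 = -59.34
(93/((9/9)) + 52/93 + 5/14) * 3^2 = 366837/434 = 845.25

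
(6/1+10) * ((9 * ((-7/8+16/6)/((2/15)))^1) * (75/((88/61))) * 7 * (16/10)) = 12393675/11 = 1126697.73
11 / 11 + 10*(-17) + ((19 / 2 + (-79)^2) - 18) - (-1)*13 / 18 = 54578 / 9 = 6064.22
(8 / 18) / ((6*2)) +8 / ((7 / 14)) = 16.04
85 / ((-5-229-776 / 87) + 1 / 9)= -22185 / 63373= -0.35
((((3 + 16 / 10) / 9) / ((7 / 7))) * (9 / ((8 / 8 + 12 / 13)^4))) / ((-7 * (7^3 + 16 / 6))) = -1970709 / 14177734375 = -0.00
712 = 712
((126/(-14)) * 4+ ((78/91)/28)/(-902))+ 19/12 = -2281724/66297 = -34.42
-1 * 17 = -17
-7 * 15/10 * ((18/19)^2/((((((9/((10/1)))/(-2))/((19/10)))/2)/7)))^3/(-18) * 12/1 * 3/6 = -3584673792/6859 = -522623.38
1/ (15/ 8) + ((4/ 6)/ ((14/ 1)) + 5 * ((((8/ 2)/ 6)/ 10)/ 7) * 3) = 76/ 105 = 0.72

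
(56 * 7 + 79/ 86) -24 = 31727/ 86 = 368.92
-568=-568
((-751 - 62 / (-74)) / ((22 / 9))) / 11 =-124902 / 4477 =-27.90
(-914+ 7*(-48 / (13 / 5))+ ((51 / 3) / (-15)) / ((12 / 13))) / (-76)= 2444033 / 177840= 13.74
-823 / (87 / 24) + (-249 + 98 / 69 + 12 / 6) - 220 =-1385921 / 2001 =-692.61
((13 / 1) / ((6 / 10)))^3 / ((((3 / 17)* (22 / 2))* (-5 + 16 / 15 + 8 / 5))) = -4668625 / 2079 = -2245.61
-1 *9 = -9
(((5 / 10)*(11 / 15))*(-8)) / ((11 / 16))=-64 / 15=-4.27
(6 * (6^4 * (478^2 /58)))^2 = 789158246164107264 /841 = 938357010896679.27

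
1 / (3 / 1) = 0.33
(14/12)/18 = 7/108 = 0.06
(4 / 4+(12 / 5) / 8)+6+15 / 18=122 / 15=8.13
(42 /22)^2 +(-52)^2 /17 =334681 /2057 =162.70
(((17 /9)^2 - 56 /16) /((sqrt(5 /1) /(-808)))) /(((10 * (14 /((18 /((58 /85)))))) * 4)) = -18887 * sqrt(5) /36540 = -1.16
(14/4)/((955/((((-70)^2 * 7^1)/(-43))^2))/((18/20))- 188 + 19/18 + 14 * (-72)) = -82354300/28116764549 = -0.00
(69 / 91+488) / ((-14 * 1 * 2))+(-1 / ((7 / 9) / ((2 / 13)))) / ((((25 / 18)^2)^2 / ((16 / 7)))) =-17494760477 / 995312500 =-17.58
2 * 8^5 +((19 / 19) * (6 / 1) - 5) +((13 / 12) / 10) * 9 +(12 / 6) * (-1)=2621439 / 40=65535.98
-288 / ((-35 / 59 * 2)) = 8496 / 35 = 242.74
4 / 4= 1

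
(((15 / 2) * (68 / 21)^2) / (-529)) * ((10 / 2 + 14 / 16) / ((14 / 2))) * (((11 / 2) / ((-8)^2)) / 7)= -747065 / 487729536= -0.00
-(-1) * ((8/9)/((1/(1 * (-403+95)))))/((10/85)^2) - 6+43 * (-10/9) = -178508/9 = -19834.22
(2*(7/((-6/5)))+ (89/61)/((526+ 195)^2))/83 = -1109860268/7895864949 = -0.14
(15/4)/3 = 5/4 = 1.25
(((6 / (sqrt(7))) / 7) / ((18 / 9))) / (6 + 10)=3 * sqrt(7) / 784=0.01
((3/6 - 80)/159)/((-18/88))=22/9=2.44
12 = 12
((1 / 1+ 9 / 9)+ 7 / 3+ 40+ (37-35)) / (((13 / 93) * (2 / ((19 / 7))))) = 81871 / 182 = 449.84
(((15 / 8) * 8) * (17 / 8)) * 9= 2295 / 8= 286.88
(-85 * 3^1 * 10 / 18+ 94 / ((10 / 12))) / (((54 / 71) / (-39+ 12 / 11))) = 4273277 / 2970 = 1438.81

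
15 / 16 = 0.94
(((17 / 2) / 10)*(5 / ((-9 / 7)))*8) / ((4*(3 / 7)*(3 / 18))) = -92.56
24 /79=0.30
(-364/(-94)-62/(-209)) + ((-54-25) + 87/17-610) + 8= -112170086/166991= -671.71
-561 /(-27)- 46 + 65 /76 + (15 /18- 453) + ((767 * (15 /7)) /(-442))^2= -2240916157 /4843062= -462.71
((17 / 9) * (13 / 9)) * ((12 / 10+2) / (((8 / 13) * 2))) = 2873 / 405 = 7.09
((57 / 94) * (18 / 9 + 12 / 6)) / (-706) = -57 / 16591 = -0.00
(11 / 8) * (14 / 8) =77 / 32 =2.41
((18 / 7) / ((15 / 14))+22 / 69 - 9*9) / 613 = -27007 / 211485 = -0.13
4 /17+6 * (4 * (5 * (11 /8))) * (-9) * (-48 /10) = 121180 /17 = 7128.24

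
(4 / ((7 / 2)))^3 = 512 / 343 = 1.49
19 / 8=2.38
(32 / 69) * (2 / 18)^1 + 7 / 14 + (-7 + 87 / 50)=-73099 / 15525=-4.71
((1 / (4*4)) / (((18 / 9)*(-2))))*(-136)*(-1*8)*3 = -51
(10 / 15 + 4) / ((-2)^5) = -7 / 48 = -0.15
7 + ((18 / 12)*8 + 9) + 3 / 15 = 141 / 5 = 28.20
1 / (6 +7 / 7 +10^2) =0.01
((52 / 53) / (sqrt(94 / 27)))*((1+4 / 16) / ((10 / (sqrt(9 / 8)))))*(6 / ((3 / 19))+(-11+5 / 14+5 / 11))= 501111*sqrt(141) / 3068912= 1.94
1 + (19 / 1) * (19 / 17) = 378 / 17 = 22.24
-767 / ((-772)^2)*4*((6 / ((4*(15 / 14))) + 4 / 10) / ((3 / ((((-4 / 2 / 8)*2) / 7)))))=2301 / 10429720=0.00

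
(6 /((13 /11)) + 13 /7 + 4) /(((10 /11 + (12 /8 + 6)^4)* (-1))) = -35024 /10138037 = -0.00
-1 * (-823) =823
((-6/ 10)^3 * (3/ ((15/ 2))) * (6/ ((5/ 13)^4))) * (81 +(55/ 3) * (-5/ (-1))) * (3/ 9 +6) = -10119505032/ 390625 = -25905.93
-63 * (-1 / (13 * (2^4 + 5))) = 0.23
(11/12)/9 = 11/108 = 0.10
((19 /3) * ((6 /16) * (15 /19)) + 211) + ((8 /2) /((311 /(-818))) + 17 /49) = 202.70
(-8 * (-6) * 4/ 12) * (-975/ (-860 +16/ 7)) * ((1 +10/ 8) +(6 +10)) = 498225/ 1501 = 331.93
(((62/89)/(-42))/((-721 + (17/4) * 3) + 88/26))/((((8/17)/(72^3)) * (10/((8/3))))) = 568249344/114174095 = 4.98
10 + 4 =14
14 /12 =7 /6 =1.17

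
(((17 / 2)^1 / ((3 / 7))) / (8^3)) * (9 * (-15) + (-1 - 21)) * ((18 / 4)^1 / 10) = -56049 / 20480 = -2.74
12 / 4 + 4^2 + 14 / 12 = 121 / 6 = 20.17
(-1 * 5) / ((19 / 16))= -80 / 19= -4.21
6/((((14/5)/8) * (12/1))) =10/7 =1.43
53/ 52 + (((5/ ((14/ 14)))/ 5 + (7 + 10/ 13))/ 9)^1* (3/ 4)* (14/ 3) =691/ 156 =4.43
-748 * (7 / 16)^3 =-64141 / 1024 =-62.64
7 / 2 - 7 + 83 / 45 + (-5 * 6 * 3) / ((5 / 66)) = -107069 / 90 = -1189.66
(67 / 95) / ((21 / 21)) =67 / 95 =0.71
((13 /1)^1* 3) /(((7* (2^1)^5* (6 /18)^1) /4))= 117 /56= 2.09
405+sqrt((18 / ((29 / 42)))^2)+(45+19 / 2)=28163 / 58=485.57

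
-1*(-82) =82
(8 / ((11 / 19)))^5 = 81136812032 / 161051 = 503795.77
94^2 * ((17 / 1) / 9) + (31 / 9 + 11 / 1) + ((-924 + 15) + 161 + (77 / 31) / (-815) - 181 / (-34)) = 41134519741 / 2577030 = 15961.99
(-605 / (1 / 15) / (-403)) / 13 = 9075 / 5239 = 1.73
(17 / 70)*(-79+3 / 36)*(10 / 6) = -16099 / 504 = -31.94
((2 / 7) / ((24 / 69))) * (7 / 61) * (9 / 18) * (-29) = -667 / 488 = -1.37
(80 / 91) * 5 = 400 / 91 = 4.40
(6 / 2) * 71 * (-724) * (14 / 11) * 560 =-1209022080 / 11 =-109911098.18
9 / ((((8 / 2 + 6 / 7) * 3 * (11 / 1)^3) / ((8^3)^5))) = 369435906932736 / 22627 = 16327215580.18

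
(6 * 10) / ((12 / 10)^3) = 625 / 18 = 34.72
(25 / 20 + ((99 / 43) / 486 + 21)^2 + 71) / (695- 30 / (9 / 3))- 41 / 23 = -43876643543 / 42472990710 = -1.03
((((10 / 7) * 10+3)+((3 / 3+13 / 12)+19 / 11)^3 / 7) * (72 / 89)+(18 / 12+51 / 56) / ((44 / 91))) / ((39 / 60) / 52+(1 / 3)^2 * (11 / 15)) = 90860855175 / 336660478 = 269.89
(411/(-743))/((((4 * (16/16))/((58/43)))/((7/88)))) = -0.01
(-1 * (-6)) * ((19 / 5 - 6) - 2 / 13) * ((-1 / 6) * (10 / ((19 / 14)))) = 4284 / 247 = 17.34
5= 5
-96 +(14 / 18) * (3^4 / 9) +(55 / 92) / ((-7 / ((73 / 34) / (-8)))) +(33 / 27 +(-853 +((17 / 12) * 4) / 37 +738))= -11817948637 / 58330944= -202.60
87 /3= 29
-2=-2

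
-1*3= -3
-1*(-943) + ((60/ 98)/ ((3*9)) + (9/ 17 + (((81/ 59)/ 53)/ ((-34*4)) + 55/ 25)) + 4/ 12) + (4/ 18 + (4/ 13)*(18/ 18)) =226267411261/ 239027880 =946.62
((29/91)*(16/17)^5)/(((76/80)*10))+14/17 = 2082526734/2454932753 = 0.85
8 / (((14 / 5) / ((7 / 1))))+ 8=28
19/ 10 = 1.90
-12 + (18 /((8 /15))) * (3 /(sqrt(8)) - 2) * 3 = -429 /2 + 1215 * sqrt(2) /16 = -107.11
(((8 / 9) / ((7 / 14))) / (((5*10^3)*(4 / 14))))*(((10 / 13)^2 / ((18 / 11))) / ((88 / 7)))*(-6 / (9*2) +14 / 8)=833 / 16426800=0.00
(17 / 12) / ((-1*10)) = -17 / 120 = -0.14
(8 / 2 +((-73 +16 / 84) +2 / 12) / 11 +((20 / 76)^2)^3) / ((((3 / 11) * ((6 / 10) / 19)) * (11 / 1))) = -94314960155 / 3431873214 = -27.48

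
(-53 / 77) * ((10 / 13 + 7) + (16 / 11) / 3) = -187673 / 33033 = -5.68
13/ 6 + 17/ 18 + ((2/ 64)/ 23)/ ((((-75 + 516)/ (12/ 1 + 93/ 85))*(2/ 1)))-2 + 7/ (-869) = 7556009851/ 6849944640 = 1.10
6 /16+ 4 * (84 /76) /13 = 1413 /1976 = 0.72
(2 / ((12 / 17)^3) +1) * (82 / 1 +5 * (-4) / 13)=3021371 / 5616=537.99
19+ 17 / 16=321 / 16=20.06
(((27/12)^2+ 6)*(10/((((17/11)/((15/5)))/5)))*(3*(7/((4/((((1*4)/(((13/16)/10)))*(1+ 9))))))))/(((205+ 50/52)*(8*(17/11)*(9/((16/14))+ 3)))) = 100.21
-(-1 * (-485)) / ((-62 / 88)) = 21340 / 31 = 688.39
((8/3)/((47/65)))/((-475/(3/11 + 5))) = -6032/147345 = -0.04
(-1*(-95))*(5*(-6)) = -2850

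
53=53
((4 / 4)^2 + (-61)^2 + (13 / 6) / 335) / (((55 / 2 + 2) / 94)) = 703235902 / 59295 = 11859.95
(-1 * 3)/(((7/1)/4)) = -1.71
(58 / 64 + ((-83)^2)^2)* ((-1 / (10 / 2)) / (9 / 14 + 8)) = -10630664107 / 9680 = -1098209.10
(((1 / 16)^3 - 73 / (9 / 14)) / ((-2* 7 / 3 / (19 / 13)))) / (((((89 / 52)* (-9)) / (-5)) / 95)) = 37779579575 / 34449408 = 1096.67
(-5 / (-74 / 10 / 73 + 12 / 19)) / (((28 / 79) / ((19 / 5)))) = -10409435 / 102956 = -101.11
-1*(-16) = 16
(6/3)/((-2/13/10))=-130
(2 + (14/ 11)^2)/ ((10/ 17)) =3723/ 605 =6.15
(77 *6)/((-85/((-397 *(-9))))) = -1650726/85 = -19420.31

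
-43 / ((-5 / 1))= 43 / 5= 8.60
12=12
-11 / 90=-0.12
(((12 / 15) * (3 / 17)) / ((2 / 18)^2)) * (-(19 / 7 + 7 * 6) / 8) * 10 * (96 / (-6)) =1216944 / 119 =10226.42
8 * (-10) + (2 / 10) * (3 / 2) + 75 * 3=1453 / 10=145.30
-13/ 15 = -0.87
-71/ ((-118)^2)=-71/ 13924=-0.01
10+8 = 18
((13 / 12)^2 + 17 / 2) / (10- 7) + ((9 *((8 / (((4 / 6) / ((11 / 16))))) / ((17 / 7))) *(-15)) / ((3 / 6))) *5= -4582.80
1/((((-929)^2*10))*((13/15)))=3/22439066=0.00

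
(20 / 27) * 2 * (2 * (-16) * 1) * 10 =-12800 / 27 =-474.07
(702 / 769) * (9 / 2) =3159 / 769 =4.11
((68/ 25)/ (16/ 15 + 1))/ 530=102/ 41075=0.00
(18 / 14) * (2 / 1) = 18 / 7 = 2.57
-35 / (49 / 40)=-200 / 7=-28.57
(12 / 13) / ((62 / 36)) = 216 / 403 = 0.54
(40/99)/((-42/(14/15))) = -8/891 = -0.01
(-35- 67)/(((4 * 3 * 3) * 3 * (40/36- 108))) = 17/1924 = 0.01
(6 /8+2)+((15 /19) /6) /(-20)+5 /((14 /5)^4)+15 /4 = 4798949 /729904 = 6.57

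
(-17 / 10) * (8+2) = -17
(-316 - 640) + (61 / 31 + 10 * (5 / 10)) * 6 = -914.19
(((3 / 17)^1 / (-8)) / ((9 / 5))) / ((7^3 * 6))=-5 / 839664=-0.00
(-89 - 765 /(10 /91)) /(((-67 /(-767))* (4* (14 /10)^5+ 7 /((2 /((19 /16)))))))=-540773350000 /171983707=-3144.33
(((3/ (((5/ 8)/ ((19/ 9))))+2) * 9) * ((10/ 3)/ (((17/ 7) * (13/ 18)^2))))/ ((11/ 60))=3810240/ 2431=1567.35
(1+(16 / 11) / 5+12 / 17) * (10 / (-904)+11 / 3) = 9254719 / 1267860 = 7.30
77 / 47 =1.64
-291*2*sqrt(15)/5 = -582*sqrt(15)/5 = -450.82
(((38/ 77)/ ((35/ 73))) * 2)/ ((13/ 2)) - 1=-23939/ 35035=-0.68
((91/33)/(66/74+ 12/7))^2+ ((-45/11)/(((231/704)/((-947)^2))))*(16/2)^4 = -45797356848.75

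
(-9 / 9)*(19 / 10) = -19 / 10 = -1.90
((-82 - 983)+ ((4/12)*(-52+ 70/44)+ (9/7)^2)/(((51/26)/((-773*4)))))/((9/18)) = 3763151330/82467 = 45632.21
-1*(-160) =160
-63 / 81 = -7 / 9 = -0.78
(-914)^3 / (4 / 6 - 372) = 1145327916 / 557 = 2056244.01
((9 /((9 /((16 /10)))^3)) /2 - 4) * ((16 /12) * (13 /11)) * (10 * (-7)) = 29297632 /66825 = 438.42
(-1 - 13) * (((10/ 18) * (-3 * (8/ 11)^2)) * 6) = 8960/ 121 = 74.05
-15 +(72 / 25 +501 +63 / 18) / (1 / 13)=329047 / 50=6580.94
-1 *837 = -837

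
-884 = -884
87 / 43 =2.02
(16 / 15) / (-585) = -0.00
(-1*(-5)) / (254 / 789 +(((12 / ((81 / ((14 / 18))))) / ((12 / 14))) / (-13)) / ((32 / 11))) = 15.70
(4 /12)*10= 10 /3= 3.33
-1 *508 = -508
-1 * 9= -9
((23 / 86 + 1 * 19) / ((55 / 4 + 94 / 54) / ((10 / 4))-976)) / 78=-74565 / 292744946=-0.00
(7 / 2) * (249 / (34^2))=1743 / 2312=0.75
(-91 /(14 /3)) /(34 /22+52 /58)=-12441 /1558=-7.99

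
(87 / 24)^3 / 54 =24389 / 27648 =0.88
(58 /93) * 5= 290 /93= 3.12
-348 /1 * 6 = -2088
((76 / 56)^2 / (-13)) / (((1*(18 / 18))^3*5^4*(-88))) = 361 / 140140000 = 0.00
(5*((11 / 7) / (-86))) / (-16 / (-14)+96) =-11 / 11696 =-0.00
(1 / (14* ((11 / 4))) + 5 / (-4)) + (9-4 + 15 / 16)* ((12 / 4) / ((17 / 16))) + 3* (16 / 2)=39.54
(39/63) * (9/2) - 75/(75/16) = -185/14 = -13.21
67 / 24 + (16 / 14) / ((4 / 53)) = 3013 / 168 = 17.93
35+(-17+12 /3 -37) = -15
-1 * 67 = -67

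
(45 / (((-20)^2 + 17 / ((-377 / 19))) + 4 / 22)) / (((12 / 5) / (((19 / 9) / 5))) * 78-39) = 0.00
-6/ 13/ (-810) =1/ 1755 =0.00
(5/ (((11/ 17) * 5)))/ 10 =17/ 110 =0.15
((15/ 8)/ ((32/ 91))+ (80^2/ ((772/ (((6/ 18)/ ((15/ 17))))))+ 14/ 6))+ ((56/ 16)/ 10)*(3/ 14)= 10.87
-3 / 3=-1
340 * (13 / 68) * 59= 3835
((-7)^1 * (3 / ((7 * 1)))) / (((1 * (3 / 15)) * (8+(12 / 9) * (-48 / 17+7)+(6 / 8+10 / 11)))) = -33660 / 34171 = -0.99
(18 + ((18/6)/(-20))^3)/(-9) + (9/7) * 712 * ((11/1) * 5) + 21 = 2820584021/56000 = 50367.57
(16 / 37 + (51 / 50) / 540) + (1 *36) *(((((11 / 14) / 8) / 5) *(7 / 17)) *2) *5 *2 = 35425693 / 5661000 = 6.26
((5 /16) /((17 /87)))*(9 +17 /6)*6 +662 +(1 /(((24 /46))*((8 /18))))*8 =810.05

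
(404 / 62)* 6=1212 / 31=39.10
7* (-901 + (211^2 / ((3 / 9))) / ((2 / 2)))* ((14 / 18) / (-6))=-3250219 / 27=-120378.48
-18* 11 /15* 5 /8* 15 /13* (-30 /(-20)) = -1485 /104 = -14.28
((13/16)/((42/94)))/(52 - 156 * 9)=-47/34944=-0.00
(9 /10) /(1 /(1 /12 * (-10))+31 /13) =117 /154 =0.76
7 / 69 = 0.10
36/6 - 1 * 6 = 0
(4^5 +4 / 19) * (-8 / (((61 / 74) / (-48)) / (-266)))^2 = 15726016478910.57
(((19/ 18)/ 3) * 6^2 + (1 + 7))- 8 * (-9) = 278/ 3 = 92.67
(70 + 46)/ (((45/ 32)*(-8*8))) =-58/ 45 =-1.29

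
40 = 40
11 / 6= 1.83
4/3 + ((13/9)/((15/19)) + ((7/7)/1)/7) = 3124/945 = 3.31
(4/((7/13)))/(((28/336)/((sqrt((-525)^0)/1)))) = 624/7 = 89.14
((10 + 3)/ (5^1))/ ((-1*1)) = -13/ 5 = -2.60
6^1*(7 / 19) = 42 / 19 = 2.21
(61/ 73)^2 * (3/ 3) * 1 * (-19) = -13.27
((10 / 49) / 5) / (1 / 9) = 0.37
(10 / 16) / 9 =5 / 72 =0.07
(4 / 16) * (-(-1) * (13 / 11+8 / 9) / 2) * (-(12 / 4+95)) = -25.37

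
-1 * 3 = -3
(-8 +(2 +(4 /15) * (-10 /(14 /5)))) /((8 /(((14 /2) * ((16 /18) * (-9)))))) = 146 /3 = 48.67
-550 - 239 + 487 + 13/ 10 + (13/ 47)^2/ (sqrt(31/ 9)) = -300.66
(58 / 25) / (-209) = -0.01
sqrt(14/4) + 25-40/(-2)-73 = -28 + sqrt(14)/2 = -26.13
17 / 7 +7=66 / 7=9.43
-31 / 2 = -15.50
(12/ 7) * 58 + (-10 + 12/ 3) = 654/ 7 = 93.43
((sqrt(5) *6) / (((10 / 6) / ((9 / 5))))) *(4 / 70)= 324 *sqrt(5) / 875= 0.83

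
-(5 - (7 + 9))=11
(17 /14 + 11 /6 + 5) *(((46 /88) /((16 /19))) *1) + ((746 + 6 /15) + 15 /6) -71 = 50479633 /73920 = 682.90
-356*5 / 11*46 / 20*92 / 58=-188324 / 319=-590.36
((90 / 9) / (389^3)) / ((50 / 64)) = 64 / 294319345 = 0.00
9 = 9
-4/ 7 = -0.57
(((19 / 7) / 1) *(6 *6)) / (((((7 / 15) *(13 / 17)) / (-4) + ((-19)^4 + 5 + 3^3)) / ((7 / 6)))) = 0.00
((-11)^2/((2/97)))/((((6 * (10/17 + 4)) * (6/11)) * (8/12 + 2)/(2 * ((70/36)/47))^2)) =2688653275/2679640704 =1.00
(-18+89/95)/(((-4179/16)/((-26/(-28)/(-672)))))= -21073/233438940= -0.00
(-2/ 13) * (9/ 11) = -18/ 143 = -0.13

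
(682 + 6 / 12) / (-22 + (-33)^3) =-195 / 10274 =-0.02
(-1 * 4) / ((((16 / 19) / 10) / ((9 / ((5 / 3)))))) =-513 / 2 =-256.50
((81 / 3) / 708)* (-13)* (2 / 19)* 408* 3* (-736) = 52700544 / 1121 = 47012.08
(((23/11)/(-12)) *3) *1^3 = -23/44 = -0.52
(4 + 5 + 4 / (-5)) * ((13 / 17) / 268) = 533 / 22780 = 0.02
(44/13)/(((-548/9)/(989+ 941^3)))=-82490622390/1781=-46317025.49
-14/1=-14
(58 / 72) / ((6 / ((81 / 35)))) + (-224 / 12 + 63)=37501 / 840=44.64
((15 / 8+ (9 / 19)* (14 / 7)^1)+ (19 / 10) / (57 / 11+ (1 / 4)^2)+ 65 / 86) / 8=0.49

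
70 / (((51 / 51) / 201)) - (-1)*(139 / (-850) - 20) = 11942361 / 850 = 14049.84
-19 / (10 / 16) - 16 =-232 / 5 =-46.40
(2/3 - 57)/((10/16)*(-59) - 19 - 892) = 1352/22749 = 0.06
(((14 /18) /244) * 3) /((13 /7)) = 49 /9516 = 0.01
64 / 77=0.83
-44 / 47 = -0.94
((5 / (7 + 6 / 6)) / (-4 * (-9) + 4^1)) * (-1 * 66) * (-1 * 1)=33 / 32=1.03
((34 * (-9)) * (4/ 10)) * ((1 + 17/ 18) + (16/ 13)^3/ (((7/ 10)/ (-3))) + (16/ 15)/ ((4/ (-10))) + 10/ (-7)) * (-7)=-95445718/ 10985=-8688.73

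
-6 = -6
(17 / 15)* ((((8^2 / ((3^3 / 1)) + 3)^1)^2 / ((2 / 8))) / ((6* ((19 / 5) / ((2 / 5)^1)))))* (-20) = -5718800 / 124659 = -45.88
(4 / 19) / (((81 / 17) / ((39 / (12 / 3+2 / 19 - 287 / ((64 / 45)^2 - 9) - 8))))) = 960772 / 20762541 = 0.05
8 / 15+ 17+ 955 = 14588 / 15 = 972.53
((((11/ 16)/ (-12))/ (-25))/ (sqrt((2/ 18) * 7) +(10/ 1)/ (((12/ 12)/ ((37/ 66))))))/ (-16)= -4477/ 170895360 +1331 * sqrt(7)/ 854476800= -0.00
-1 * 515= -515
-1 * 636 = -636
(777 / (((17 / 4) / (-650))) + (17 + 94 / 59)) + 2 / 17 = -119173033 / 1003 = -118816.58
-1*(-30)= 30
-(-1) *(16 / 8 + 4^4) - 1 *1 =257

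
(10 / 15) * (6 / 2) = 2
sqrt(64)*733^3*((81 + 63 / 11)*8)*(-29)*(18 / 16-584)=406456149829960368 / 11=36950559075450942.55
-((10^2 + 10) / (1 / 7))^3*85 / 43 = -38805305000 / 43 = -902448953.49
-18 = -18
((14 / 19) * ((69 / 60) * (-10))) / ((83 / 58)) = -5.92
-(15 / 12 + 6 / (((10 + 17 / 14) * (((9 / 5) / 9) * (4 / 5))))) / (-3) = 2885 / 1884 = 1.53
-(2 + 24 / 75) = -58 / 25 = -2.32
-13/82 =-0.16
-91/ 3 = -30.33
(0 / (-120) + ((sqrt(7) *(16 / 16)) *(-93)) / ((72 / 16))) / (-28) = 31 *sqrt(7) / 42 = 1.95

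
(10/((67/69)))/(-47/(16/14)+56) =5520/7973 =0.69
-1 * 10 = -10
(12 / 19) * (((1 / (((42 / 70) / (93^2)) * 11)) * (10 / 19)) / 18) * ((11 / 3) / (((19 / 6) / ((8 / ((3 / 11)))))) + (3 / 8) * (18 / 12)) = 756523225 / 905388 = 835.58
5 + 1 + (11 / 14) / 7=599 / 98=6.11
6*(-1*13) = -78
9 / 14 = 0.64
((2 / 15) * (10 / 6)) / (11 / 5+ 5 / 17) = 85 / 954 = 0.09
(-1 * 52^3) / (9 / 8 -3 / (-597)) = -223847936 / 1799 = -124429.09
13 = 13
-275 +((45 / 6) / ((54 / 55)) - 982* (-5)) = 167135 / 36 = 4642.64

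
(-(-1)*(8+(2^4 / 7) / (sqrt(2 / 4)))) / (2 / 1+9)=16*sqrt(2) / 77+8 / 11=1.02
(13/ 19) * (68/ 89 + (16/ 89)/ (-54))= 23764/ 45657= 0.52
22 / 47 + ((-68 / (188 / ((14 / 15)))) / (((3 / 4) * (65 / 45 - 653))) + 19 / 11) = 4161084 / 1894805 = 2.20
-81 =-81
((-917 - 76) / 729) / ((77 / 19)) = -6289 / 18711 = -0.34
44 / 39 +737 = 28787 / 39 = 738.13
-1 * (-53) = 53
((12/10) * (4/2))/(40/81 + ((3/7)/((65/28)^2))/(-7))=4.97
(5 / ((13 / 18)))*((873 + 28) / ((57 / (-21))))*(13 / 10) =-2987.53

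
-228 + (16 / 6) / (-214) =-73192 / 321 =-228.01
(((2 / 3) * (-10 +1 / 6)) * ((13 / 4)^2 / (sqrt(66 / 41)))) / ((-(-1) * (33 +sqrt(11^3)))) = -9971 * sqrt(246) / 19008 +9971 * sqrt(2706) / 69696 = -0.79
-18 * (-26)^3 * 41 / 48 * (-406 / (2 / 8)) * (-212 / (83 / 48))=4465789945344 / 83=53804698136.67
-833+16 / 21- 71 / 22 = -835.47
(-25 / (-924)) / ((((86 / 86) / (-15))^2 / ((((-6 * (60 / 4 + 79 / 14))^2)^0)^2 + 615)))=3750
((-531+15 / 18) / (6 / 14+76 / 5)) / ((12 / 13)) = -1447355 / 39384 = -36.75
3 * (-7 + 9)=6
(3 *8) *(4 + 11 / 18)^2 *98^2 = 132323912 / 27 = 4900885.63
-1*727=-727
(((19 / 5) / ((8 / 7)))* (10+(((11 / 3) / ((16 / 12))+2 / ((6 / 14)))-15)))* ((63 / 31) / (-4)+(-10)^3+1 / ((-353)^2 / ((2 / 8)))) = -310556124781 / 38628790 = -8039.50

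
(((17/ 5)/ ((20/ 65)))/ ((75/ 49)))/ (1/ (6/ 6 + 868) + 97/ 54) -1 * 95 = -1918547641/ 21086750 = -90.98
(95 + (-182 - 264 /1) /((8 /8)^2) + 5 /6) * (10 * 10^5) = -1050500000 /3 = -350166666.67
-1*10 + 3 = -7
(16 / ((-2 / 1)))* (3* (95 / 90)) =-76 / 3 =-25.33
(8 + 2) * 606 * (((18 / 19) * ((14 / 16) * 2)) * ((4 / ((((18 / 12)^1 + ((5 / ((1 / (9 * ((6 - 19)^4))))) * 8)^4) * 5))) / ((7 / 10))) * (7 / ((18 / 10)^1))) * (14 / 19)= 7918400 / 2689797482835890005649341440361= 0.00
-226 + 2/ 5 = -225.60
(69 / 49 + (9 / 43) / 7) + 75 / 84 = 19645 / 8428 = 2.33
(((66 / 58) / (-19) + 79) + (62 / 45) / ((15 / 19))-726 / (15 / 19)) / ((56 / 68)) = -378873356 / 371925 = -1018.68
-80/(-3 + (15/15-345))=80/347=0.23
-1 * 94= -94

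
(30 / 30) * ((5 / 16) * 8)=5 / 2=2.50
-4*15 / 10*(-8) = 48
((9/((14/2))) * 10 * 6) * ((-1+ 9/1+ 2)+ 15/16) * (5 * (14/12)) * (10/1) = 196875/4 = 49218.75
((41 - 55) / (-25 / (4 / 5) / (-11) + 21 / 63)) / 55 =-168 / 2095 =-0.08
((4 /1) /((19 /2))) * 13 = 5.47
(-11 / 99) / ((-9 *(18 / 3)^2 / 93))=31 / 972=0.03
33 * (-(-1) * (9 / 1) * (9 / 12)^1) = 891 / 4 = 222.75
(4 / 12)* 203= 203 / 3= 67.67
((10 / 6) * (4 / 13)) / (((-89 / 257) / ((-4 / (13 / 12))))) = 82240 / 15041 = 5.47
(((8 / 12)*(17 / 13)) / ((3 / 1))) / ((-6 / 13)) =-17 / 27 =-0.63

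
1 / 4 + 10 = 41 / 4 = 10.25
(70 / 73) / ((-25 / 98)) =-1372 / 365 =-3.76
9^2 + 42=123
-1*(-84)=84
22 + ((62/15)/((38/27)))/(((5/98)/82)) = 2252494/475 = 4742.09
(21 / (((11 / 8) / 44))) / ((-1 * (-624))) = 14 / 13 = 1.08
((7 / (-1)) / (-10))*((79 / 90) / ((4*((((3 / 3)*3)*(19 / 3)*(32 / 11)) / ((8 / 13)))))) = 0.00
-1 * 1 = -1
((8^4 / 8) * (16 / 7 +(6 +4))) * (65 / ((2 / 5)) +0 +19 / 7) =50923008 / 49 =1039245.06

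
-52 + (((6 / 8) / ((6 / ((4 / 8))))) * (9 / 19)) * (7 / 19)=-300289 / 5776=-51.99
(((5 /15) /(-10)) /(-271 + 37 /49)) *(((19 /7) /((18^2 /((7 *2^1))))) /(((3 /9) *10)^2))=931 /715068000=0.00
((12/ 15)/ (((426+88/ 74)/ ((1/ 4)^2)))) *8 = 37/ 39515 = 0.00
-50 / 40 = -5 / 4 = -1.25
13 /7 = 1.86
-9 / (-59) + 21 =1248 / 59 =21.15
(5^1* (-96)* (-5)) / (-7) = -2400 / 7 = -342.86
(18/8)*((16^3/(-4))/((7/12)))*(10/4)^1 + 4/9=-9873.84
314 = 314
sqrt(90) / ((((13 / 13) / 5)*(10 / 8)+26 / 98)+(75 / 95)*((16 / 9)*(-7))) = -33516*sqrt(10) / 104003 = -1.02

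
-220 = -220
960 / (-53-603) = -1.46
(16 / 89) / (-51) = -16 / 4539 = -0.00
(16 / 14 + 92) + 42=946 / 7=135.14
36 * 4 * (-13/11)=-1872/11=-170.18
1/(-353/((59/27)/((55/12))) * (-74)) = 0.00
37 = 37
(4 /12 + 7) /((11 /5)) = 10 /3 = 3.33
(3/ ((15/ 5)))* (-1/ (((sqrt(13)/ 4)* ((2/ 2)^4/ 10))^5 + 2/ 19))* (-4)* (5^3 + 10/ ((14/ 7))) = 207198617600000000000/ 41943039865963227-3248607232000000* sqrt(13)/ 41943039865963227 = 4939.72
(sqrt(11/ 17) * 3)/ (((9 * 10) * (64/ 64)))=sqrt(187)/ 510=0.03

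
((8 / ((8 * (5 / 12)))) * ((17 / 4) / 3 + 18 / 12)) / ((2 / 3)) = 21 / 2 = 10.50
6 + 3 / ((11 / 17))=117 / 11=10.64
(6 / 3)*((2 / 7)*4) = 16 / 7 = 2.29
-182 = -182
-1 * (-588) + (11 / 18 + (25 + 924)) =27677 / 18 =1537.61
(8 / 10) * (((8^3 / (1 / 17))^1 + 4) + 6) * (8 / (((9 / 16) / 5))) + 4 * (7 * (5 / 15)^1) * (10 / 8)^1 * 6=4462198 / 9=495799.78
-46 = -46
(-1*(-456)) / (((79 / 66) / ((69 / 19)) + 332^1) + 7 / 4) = 1.36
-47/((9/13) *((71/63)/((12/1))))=-722.87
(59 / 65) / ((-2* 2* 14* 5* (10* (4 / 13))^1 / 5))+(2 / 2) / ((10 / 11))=12261 / 11200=1.09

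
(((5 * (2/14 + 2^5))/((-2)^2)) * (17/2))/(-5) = -3825/56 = -68.30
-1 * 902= -902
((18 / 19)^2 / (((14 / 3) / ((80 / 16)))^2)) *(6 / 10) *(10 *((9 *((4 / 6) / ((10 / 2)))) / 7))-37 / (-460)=64942651 / 56958580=1.14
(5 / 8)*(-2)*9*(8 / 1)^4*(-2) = 92160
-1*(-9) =9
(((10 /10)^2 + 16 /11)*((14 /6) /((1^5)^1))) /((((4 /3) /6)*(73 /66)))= 1701 /73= 23.30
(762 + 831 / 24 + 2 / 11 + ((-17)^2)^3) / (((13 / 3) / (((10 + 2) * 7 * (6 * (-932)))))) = -374169387692268 / 143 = -2616569144701.17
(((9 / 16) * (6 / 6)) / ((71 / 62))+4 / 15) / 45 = 0.02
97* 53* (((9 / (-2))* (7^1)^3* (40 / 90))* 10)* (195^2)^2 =-50992953276037500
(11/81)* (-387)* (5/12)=-2365/108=-21.90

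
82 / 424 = 41 / 212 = 0.19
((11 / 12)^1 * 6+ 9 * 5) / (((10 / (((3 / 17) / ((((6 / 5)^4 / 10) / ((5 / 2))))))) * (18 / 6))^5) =0.00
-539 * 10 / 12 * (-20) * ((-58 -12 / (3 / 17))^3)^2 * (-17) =-611096374123804800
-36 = -36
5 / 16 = 0.31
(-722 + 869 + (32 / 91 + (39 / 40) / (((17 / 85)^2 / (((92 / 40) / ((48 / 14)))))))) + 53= 2524159 / 11648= 216.70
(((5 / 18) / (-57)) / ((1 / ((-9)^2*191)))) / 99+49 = 60491 / 1254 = 48.24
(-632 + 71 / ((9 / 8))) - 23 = -5327 / 9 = -591.89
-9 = -9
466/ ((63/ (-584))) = -272144/ 63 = -4319.75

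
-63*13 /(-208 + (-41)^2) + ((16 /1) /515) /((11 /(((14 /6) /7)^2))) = -13911049 /25033635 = -0.56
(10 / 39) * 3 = 10 / 13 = 0.77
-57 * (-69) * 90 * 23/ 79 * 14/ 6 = 18996390/ 79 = 240460.63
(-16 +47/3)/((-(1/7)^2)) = 49/3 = 16.33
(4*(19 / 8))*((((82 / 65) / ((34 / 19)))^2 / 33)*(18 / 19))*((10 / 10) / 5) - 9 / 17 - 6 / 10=-74026677 / 67156375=-1.10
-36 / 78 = -6 / 13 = -0.46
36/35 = 1.03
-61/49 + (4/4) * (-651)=-31960/49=-652.24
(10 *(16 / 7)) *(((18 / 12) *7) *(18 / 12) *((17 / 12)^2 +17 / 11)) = 28135 / 22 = 1278.86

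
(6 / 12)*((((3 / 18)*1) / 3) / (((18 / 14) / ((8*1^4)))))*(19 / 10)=133 / 405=0.33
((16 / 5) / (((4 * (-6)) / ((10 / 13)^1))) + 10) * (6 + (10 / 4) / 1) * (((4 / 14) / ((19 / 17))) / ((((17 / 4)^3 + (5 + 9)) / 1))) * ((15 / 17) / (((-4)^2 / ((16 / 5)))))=419968 / 10043761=0.04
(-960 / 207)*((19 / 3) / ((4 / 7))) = -10640 / 207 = -51.40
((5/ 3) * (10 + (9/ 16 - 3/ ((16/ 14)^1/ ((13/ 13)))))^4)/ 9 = 1300723205/ 1769472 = 735.09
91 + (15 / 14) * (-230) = -1088 / 7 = -155.43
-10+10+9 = 9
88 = 88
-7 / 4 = -1.75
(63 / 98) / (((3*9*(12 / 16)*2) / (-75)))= -25 / 21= -1.19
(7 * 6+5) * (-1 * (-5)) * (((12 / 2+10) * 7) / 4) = 6580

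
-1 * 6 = -6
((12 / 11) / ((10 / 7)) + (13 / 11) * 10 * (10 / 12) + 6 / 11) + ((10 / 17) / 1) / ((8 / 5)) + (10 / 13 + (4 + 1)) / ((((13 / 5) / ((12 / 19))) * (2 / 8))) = 617184043 / 36027420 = 17.13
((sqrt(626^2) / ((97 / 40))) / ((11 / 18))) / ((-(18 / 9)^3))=-56340 / 1067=-52.80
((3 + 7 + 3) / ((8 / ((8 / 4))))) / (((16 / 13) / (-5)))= -845 / 64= -13.20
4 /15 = 0.27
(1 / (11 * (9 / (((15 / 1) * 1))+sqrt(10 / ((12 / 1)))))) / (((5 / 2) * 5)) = -36 / 3905+2 * sqrt(30) / 781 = 0.00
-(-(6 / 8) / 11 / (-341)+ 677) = -10157711 / 15004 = -677.00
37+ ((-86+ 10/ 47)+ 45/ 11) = -23108/ 517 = -44.70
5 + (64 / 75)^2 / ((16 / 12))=10399 / 1875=5.55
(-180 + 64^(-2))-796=-3997695/ 4096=-976.00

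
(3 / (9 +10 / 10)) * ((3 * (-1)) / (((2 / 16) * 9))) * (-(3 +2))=4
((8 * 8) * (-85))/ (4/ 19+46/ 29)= -3027.72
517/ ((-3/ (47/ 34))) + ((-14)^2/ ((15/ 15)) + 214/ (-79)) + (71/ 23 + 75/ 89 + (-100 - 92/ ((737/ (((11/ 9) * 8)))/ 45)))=-216531459965/ 1105146642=-195.93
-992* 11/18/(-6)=2728/27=101.04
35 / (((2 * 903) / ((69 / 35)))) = 23 / 602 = 0.04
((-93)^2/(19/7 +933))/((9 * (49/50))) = 961/917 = 1.05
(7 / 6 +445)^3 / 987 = 19184262733 / 213192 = 89985.85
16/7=2.29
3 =3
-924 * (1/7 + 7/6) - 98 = -1308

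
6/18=1/3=0.33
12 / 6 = 2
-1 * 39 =-39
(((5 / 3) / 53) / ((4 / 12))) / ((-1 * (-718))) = 5 / 38054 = 0.00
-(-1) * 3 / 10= 0.30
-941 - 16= -957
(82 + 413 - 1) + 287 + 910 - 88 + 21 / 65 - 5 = 103891 / 65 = 1598.32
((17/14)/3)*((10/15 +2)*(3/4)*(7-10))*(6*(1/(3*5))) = -34/35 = -0.97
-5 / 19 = -0.26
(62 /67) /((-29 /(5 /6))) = -0.03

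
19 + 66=85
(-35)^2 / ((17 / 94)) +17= 115439 / 17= 6790.53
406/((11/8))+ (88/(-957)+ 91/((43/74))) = 18591422/41151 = 451.79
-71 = -71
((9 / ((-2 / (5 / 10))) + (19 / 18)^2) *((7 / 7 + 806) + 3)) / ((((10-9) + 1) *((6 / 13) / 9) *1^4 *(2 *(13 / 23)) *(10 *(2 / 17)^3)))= -7796931 / 16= -487308.19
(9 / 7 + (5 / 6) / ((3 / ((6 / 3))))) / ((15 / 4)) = 464 / 945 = 0.49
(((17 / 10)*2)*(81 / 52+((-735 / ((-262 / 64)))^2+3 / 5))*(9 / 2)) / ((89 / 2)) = 11083.90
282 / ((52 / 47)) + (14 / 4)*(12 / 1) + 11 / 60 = 231713 / 780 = 297.07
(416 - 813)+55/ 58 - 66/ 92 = -264645/ 667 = -396.77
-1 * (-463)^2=-214369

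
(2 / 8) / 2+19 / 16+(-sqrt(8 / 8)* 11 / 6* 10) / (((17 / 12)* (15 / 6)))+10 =1669 / 272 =6.14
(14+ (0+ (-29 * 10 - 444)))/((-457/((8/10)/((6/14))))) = 1344/457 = 2.94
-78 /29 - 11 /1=-397 /29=-13.69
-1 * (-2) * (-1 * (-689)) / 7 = 1378 / 7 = 196.86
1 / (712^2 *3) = 1 / 1520832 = 0.00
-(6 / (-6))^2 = -1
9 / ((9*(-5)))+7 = 34 / 5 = 6.80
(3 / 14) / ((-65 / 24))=-36 / 455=-0.08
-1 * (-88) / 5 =88 / 5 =17.60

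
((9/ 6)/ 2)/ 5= 3/ 20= 0.15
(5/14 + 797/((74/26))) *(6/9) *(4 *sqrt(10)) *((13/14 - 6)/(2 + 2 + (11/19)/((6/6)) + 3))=-65309137 *sqrt(10)/130536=-1582.14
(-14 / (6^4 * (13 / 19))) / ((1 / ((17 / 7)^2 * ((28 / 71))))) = -5491 / 149526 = -0.04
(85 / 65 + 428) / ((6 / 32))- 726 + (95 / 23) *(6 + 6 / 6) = 1592.55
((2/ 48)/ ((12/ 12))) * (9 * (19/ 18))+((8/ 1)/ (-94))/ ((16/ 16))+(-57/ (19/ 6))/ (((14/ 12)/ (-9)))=2197739/ 15792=139.17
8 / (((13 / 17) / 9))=1224 / 13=94.15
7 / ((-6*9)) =-7 / 54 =-0.13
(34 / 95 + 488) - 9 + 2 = 45729 / 95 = 481.36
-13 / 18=-0.72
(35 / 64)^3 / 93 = 42875 / 24379392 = 0.00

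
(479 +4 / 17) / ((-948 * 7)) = -8147 / 112812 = -0.07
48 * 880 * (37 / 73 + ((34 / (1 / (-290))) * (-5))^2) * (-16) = -119911432421806080 / 73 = -1642622361942549.04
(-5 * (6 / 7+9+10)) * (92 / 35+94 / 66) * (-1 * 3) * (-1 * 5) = -3253295 / 539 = -6035.80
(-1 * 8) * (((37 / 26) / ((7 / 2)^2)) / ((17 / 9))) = -5328 / 10829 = -0.49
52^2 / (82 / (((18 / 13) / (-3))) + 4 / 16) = -32448 / 2129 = -15.24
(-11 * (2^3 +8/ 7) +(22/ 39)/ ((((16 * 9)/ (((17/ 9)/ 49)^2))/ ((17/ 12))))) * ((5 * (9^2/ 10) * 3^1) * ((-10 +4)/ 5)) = 659067827429/ 44946720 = 14663.31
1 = 1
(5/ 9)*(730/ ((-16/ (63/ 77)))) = -1825/ 88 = -20.74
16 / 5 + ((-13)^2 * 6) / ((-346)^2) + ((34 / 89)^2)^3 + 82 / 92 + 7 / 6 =54082258545370481407 / 10263165609448520610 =5.27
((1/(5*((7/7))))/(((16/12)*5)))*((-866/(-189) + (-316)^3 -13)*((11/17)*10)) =-13120362937/2142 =-6125286.15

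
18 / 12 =3 / 2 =1.50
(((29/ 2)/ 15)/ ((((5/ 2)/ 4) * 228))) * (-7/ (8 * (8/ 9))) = -203/ 30400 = -0.01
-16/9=-1.78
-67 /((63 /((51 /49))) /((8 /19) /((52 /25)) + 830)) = -233563340 /254163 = -918.95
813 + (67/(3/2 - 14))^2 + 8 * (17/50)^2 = 526659/625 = 842.65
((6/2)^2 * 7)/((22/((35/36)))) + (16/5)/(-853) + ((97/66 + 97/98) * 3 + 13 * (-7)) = -1486724307/18390680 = -80.84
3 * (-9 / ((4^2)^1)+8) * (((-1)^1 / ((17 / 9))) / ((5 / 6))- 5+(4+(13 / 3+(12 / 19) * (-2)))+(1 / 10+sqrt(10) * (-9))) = 104111 / 3040- 3213 * sqrt(10) / 16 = -600.78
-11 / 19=-0.58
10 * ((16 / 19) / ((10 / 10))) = 160 / 19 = 8.42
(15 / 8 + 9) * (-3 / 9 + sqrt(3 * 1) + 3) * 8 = 87 * sqrt(3) + 232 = 382.69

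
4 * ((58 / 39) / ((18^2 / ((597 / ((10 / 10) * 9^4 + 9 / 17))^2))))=331895981 / 2183660525358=0.00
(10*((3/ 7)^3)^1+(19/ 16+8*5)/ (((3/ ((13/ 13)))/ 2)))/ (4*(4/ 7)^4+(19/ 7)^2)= 1627619/ 449112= 3.62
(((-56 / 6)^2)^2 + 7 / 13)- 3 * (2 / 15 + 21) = 39621674 / 5265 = 7525.48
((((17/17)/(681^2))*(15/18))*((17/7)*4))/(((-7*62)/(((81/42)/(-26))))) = 85/28491208564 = 0.00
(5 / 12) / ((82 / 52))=65 / 246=0.26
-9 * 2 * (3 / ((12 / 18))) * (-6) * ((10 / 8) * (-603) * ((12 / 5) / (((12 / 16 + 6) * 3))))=-43416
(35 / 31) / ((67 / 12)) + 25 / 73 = 82585 / 151621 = 0.54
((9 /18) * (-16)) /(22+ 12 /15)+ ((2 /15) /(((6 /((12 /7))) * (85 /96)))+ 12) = 1982696 /169575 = 11.69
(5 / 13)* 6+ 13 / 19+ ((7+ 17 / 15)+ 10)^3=4973035181 / 833625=5965.55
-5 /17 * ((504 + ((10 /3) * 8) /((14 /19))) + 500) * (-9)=327660 /119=2753.45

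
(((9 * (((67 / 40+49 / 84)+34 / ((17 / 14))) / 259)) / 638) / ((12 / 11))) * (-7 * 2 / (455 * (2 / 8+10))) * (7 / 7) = -3631 / 800672600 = -0.00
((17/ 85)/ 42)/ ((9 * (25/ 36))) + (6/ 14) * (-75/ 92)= -84191/ 241500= -0.35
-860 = -860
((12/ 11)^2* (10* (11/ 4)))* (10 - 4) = 2160/ 11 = 196.36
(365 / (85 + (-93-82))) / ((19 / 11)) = -803 / 342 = -2.35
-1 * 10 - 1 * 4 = -14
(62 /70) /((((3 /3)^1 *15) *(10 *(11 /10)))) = 31 /5775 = 0.01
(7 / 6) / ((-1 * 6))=-0.19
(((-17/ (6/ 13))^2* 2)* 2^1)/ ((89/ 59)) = 2881619/ 801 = 3597.53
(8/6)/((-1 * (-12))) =1/9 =0.11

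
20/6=10/3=3.33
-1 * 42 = -42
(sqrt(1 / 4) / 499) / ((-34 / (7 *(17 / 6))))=-0.00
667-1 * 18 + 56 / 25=16281 / 25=651.24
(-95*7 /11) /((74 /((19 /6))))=-12635 /4884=-2.59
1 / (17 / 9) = 9 / 17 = 0.53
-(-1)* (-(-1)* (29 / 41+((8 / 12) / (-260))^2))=0.71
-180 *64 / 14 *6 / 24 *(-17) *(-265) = -6487200 / 7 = -926742.86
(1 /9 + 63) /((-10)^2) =142 /225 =0.63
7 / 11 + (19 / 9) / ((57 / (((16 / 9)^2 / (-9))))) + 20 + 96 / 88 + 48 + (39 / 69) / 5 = 1738629844 / 24898995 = 69.83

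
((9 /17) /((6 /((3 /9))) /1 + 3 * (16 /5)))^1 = 15 /782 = 0.02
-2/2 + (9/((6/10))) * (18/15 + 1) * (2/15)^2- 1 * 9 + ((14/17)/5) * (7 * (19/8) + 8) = -27323/5100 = -5.36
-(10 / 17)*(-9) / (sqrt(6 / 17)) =15*sqrt(102) / 17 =8.91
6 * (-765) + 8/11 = -50482/11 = -4589.27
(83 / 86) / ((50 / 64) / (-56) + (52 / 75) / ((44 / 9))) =20451200 / 2709559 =7.55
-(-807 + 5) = 802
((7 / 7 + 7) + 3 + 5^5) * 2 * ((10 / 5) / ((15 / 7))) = 87808 / 15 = 5853.87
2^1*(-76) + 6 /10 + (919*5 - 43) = 22003 /5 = 4400.60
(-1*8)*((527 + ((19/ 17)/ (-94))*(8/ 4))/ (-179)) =3368432/ 143021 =23.55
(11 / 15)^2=121 / 225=0.54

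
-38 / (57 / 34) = -68 / 3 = -22.67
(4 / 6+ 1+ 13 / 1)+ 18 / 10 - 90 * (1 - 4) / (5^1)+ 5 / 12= 70.88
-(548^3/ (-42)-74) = 82284850/ 21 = 3918326.19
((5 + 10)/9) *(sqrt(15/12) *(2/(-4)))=-5 *sqrt(5)/12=-0.93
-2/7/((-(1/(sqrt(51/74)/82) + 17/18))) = -10404/376133065 + 17712 * sqrt(3774)/376133065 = 0.00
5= 5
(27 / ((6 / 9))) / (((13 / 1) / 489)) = 39609 / 26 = 1523.42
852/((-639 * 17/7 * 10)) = -14/255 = -0.05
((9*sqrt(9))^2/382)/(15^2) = 81/9550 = 0.01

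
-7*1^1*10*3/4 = -105/2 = -52.50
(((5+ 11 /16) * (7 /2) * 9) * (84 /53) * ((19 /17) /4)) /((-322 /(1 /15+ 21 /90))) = -980343 /13262720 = -0.07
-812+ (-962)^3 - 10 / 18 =-8012501465 / 9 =-890277940.56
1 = 1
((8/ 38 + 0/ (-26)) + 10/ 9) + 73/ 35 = 20393/ 5985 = 3.41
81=81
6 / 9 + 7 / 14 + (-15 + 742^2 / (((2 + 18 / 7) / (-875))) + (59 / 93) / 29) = -757903060707 / 7192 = -105381404.44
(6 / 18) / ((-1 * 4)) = -1 / 12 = -0.08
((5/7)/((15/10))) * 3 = 10/7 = 1.43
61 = 61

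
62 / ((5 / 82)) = 5084 / 5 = 1016.80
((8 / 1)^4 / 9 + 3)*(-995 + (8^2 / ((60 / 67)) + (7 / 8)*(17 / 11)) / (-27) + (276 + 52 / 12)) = -105412085443 / 320760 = -328632.27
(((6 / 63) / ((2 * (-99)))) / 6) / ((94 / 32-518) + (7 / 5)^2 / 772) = 38600 / 247999517073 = 0.00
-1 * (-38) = 38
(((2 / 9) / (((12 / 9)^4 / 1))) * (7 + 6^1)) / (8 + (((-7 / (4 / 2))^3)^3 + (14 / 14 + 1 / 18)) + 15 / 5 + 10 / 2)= -324 / 27931067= -0.00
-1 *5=-5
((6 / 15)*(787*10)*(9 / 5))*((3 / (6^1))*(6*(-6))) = -509976 / 5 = -101995.20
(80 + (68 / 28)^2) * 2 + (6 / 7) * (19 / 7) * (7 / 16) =67743 / 392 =172.81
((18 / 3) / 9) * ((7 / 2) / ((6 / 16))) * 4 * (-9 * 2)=-448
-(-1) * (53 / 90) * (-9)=-53 / 10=-5.30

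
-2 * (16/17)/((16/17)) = -2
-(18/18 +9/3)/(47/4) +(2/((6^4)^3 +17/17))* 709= -0.34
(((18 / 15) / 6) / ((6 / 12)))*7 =14 / 5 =2.80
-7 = -7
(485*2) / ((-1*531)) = -970 / 531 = -1.83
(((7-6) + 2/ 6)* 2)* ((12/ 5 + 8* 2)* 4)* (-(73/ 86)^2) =-3922144/ 27735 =-141.41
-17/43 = -0.40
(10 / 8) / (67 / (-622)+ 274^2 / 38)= 29545 / 46694726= 0.00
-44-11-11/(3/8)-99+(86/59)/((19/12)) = -613454/3363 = -182.41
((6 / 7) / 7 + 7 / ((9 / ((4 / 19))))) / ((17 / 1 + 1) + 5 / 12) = 9592 / 617253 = 0.02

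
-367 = -367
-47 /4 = -11.75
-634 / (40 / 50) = -1585 / 2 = -792.50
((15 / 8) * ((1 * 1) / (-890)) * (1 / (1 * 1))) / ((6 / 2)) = -1 / 1424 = -0.00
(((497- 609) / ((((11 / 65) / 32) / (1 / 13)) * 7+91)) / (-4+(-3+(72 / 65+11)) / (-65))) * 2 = 5408000 / 9143943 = 0.59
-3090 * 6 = -18540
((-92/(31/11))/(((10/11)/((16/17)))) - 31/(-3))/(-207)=185483/1636335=0.11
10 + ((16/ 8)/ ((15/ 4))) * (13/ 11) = 1754/ 165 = 10.63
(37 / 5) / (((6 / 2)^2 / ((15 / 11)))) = 37 / 33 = 1.12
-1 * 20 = -20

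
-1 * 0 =0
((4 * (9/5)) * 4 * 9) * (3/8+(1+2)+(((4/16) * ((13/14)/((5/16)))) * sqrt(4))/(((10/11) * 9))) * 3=2419902/875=2765.60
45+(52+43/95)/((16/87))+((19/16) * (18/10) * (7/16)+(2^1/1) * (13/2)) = 8369639/24320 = 344.15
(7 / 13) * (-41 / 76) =-287 / 988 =-0.29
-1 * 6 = -6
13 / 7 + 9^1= 76 / 7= 10.86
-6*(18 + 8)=-156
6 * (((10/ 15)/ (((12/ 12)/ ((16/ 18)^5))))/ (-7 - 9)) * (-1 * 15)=40960/ 19683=2.08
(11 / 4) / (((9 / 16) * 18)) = 22 / 81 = 0.27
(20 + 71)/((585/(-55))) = -77/9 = -8.56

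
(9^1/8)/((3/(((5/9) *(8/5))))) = 0.33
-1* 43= -43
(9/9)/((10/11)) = 11/10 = 1.10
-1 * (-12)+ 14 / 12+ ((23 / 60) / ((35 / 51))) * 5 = 6703 / 420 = 15.96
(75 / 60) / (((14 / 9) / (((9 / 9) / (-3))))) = -15 / 56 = -0.27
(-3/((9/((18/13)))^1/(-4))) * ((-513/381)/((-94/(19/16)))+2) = 1155795/310388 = 3.72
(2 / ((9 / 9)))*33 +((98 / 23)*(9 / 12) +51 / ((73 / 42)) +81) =602889 / 3358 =179.54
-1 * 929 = -929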